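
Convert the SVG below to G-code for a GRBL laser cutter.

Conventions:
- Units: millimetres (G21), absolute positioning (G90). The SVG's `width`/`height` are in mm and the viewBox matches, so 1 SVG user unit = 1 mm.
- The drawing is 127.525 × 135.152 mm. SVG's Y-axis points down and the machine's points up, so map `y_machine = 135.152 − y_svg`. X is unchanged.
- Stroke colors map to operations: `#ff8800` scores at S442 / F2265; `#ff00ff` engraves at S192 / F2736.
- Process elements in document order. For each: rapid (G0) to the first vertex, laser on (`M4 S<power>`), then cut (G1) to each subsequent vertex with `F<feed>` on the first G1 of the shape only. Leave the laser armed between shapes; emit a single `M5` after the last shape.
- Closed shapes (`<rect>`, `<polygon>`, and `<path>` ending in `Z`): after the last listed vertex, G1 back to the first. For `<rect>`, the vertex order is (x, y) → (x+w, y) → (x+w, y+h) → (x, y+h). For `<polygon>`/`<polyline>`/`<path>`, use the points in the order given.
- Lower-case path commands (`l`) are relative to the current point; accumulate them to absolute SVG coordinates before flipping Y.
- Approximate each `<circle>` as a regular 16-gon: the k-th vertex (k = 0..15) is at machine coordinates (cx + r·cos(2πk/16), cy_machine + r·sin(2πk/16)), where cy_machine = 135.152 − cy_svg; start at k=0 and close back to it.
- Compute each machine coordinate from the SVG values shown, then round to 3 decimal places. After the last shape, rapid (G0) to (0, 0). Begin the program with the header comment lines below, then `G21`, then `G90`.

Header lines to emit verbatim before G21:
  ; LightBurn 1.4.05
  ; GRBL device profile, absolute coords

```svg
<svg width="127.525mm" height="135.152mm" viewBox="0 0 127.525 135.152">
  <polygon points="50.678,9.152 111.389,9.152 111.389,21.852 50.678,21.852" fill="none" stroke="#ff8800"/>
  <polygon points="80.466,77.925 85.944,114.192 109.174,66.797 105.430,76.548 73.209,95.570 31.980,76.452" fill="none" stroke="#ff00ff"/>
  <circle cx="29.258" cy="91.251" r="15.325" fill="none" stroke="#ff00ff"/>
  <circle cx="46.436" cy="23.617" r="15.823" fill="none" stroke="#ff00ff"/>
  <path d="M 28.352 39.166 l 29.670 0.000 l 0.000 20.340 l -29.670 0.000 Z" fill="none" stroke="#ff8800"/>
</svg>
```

; LightBurn 1.4.05
; GRBL device profile, absolute coords
G21
G90
G0 X50.678 Y126.000
M4 S442
G1 X111.389 Y126.000 F2265
G1 X111.389 Y113.300
G1 X50.678 Y113.300
G1 X50.678 Y126.000
G0 X80.466 Y57.227
M4 S192
G1 X85.944 Y20.960 F2736
G1 X109.174 Y68.355
G1 X105.430 Y58.604
G1 X73.209 Y39.582
G1 X31.980 Y58.700
G1 X80.466 Y57.227
G0 X44.583 Y43.901
M4 S192
G1 X43.416 Y49.766 F2736
G1 X40.094 Y54.737
G1 X35.123 Y58.059
G1 X29.258 Y59.226
G1 X23.393 Y58.059
G1 X18.422 Y54.737
G1 X15.100 Y49.766
G1 X13.933 Y43.901
G1 X15.100 Y38.036
G1 X18.422 Y33.065
G1 X23.393 Y29.743
G1 X29.258 Y28.576
G1 X35.123 Y29.743
G1 X40.094 Y33.065
G1 X43.416 Y38.036
G1 X44.583 Y43.901
G0 X62.259 Y111.535
M4 S192
G1 X61.055 Y117.590 F2736
G1 X57.625 Y122.724
G1 X52.491 Y126.154
G1 X46.436 Y127.358
G1 X40.381 Y126.154
G1 X35.247 Y122.724
G1 X31.817 Y117.590
G1 X30.613 Y111.535
G1 X31.817 Y105.480
G1 X35.247 Y100.346
G1 X40.381 Y96.916
G1 X46.436 Y95.712
G1 X52.491 Y96.916
G1 X57.625 Y100.346
G1 X61.055 Y105.480
G1 X62.259 Y111.535
G0 X28.352 Y95.986
M4 S442
G1 X58.022 Y95.986 F2265
G1 X58.022 Y75.646
G1 X28.352 Y75.646
G1 X28.352 Y95.986
M5
G0 X0.000 Y0.000

viewBox `0 0 127.525 135.152` with mm width/height → 1 unit = 1 mm. Flip: y_m = 135.152 − y_svg.

**Shape 1** — `<polygon>` rectangle, stroke `#ff8800` → score (S442, F2265). Machine vertices: (50.678,126.000) → (111.389,126.000) → (111.389,113.300) → (50.678,113.300) → (50.678,126.000). Closed: final G1 returns to the first vertex.

**Shape 2** — `<polygon>` closed polygon, stroke `#ff00ff` → engrave (S192, F2736). Machine vertices: (80.466,57.227) → (85.944,20.960) → (109.174,68.355) → (105.430,58.604) → (73.209,39.582) → (31.980,58.700) → (80.466,57.227). Closed: final G1 returns to the first vertex.

**Shape 3** — `<circle>` circle, stroke `#ff00ff` → engrave (S192, F2736). Machine vertices: (44.583,43.901) → (43.416,49.766) → (40.094,54.737) → (35.123,58.059) → (29.258,59.226) → (23.393,58.059) → (18.422,54.737) → (15.100,49.766) → (13.933,43.901) → (15.100,38.036) → (18.422,33.065) → (23.393,29.743) → (29.258,28.576) → (35.123,29.743) → (40.094,33.065) → (43.416,38.036) → (44.583,43.901). Closed: final G1 returns to the first vertex.

**Shape 4** — `<circle>` circle, stroke `#ff00ff` → engrave (S192, F2736). Machine vertices: (62.259,111.535) → (61.055,117.590) → (57.625,122.724) → (52.491,126.154) → (46.436,127.358) → (40.381,126.154) → (35.247,122.724) → (31.817,117.590) → (30.613,111.535) → (31.817,105.480) → (35.247,100.346) → (40.381,96.916) → (46.436,95.712) → (52.491,96.916) → (57.625,100.346) → (61.055,105.480) → (62.259,111.535). Closed: final G1 returns to the first vertex.

**Shape 5** — `<path>` rectangle, stroke `#ff8800` → score (S442, F2265). Machine vertices: (28.352,95.986) → (58.022,95.986) → (58.022,75.646) → (28.352,75.646) → (28.352,95.986). Closed: final G1 returns to the first vertex.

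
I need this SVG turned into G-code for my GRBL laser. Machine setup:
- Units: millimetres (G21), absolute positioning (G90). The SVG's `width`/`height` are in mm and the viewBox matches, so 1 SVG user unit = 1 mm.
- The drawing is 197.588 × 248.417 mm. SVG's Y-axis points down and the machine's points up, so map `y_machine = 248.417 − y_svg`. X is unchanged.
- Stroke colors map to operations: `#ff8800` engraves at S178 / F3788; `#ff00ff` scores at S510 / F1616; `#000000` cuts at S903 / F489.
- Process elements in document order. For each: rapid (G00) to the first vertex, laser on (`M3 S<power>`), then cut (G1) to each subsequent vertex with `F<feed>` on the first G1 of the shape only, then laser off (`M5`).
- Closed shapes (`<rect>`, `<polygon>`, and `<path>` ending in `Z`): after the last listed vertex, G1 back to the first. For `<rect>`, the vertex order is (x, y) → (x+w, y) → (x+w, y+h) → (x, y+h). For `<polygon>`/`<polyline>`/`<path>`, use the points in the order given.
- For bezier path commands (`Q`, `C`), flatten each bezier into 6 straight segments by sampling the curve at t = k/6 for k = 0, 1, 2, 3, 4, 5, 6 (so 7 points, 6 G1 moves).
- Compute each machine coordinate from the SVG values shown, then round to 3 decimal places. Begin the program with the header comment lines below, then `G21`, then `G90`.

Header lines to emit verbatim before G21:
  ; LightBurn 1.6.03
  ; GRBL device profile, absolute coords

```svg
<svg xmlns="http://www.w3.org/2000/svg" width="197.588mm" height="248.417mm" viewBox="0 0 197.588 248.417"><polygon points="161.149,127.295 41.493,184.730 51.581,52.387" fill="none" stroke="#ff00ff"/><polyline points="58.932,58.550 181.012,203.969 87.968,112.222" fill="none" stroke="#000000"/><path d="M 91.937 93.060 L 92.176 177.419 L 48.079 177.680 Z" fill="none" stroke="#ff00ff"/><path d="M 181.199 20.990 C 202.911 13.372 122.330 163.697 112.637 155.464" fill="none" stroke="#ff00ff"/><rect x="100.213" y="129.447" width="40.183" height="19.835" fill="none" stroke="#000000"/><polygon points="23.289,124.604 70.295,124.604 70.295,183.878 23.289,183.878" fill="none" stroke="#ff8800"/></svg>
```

; LightBurn 1.6.03
; GRBL device profile, absolute coords
G21
G90
G00 X161.149 Y121.122
M3 S510
G1 X41.493 Y63.687 F1616
G1 X51.581 Y196.030
G1 X161.149 Y121.122
M5
G00 X58.932 Y189.867
M3 S903
G1 X181.012 Y44.448 F489
G1 X87.968 Y136.195
M5
G00 X91.937 Y155.357
M3 S510
G1 X92.176 Y70.998 F1616
G1 X48.079 Y70.737
G1 X91.937 Y155.357
M5
G00 X181.199 Y227.427
M3 S510
G1 X184.332 Y219.539 F1616
G1 X175.227 Y194.120
G1 X158.695 Y159.959
G1 X139.545 Y125.850
G1 X122.589 Y100.584
G1 X112.637 Y92.953
M5
G00 X100.213 Y118.970
M3 S903
G1 X140.396 Y118.970 F489
G1 X140.396 Y99.135
G1 X100.213 Y99.135
G1 X100.213 Y118.970
M5
G00 X23.289 Y123.813
M3 S178
G1 X70.295 Y123.813 F3788
G1 X70.295 Y64.539
G1 X23.289 Y64.539
G1 X23.289 Y123.813
M5

Since the viewBox matches the mm dimensions, user units are millimetres directly. The only transform is the Y-flip y_m = 248.417 − y_svg.

Shape 1 is a regular polygon drawn with `<polygon>`. Its stroke #ff00ff means score at S510, F1616. After flipping Y the toolpath is (161.149,121.122) → (41.493,63.687) → (51.581,196.030) → (161.149,121.122), returning to the start.

Shape 2 is a open polyline drawn with `<polyline>`. Its stroke #000000 means cut at S903, F489. After flipping Y the toolpath is (58.932,189.867) → (181.012,44.448) → (87.968,136.195).

Shape 3 is a closed polygon drawn with `<path>`. Its stroke #ff00ff means score at S510, F1616. After flipping Y the toolpath is (91.937,155.357) → (92.176,70.998) → (48.079,70.737) → (91.937,155.357), returning to the start.

Shape 4 is a cubic bezier drawn with `<path>`. Its stroke #ff00ff means score at S510, F1616. After flipping Y the toolpath is (181.199,227.427) → (184.332,219.539) → (175.227,194.120) → (158.695,159.959) → (139.545,125.850) → (122.589,100.584) → (112.637,92.953).

Shape 5 is a rectangle drawn with `<rect>`. Its stroke #000000 means cut at S903, F489. After flipping Y the toolpath is (100.213,118.970) → (140.396,118.970) → (140.396,99.135) → (100.213,99.135) → (100.213,118.970), returning to the start.

Shape 6 is a rectangle drawn with `<polygon>`. Its stroke #ff8800 means engrave at S178, F3788. After flipping Y the toolpath is (23.289,123.813) → (70.295,123.813) → (70.295,64.539) → (23.289,64.539) → (23.289,123.813), returning to the start.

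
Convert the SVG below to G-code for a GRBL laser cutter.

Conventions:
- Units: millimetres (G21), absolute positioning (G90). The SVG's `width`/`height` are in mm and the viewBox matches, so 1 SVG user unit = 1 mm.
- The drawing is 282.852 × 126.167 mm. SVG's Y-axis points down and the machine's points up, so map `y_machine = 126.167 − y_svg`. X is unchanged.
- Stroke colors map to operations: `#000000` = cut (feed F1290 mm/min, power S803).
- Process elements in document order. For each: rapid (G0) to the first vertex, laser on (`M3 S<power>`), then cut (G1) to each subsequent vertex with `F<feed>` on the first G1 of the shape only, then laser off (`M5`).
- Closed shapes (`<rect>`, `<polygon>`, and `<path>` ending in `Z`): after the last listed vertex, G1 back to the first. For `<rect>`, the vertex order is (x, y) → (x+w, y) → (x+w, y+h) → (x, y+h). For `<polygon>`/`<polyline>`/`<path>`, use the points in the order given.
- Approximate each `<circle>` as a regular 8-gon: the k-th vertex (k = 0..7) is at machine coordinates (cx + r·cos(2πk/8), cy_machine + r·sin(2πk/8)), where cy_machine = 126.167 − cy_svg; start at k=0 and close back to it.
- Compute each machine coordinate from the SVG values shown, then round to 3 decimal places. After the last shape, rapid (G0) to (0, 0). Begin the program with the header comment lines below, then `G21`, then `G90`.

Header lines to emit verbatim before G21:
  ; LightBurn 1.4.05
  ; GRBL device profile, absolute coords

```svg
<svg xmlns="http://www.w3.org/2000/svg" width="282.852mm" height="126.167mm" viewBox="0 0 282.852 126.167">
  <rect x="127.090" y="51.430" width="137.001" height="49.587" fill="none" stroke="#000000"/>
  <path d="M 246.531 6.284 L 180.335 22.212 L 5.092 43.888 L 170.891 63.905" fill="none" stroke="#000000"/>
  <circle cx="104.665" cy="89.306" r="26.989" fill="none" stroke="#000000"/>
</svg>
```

; LightBurn 1.4.05
; GRBL device profile, absolute coords
G21
G90
G0 X127.090 Y74.737
M3 S803
G1 X264.091 Y74.737 F1290
G1 X264.091 Y25.150
G1 X127.090 Y25.150
G1 X127.090 Y74.737
M5
G0 X246.531 Y119.883
M3 S803
G1 X180.335 Y103.955 F1290
G1 X5.092 Y82.279
G1 X170.891 Y62.262
M5
G0 X131.654 Y36.861
M3 S803
G1 X123.749 Y55.945 F1290
G1 X104.665 Y63.850
G1 X85.581 Y55.945
G1 X77.676 Y36.861
G1 X85.581 Y17.777
G1 X104.665 Y9.872
G1 X123.749 Y17.777
G1 X131.654 Y36.861
M5
G0 X0.000 Y0.000

1 u = 1 mm; y_m = 126.167 − y.

[1] `<rect>` rectangle, #000000→cut S803 F1290: (127.090,74.737) → (264.091,74.737) → (264.091,25.150) → (127.090,25.150) → (127.090,74.737) (closed)

[2] `<path>` open polyline, #000000→cut S803 F1290: (246.531,119.883) → (180.335,103.955) → (5.092,82.279) → (170.891,62.262)

[3] `<circle>` circle, #000000→cut S803 F1290: (131.654,36.861) → (123.749,55.945) → (104.665,63.850) → (85.581,55.945) → (77.676,36.861) → (85.581,17.777) → (104.665,9.872) → (123.749,17.777) → (131.654,36.861) (closed)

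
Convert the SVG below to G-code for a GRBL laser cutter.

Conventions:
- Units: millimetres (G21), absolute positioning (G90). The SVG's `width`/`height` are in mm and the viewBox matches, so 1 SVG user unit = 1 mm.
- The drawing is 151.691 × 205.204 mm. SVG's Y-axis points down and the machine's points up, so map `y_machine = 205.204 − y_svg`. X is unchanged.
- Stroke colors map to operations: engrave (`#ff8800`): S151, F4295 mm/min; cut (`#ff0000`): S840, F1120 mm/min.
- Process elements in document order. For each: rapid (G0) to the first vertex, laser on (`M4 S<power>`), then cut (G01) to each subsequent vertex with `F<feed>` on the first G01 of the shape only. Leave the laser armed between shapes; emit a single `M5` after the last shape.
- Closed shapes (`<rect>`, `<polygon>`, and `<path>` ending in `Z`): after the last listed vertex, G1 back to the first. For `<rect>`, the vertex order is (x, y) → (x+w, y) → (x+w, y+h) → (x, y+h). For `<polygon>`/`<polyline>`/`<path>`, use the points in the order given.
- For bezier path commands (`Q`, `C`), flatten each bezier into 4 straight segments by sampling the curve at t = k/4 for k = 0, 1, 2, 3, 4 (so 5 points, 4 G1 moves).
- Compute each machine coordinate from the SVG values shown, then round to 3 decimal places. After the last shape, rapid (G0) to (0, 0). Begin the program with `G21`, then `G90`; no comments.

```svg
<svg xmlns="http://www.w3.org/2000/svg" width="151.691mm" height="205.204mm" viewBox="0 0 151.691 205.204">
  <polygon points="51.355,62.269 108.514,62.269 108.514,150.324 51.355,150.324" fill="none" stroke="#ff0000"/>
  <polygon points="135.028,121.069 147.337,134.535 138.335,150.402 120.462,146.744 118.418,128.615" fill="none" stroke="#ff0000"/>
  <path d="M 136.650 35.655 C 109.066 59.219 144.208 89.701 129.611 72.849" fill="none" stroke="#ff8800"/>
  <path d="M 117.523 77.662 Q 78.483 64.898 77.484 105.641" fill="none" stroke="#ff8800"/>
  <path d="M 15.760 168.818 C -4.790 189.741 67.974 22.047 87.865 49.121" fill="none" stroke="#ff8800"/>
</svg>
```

Since the viewBox matches the mm dimensions, user units are millimetres directly. The only transform is the Y-flip y_m = 205.204 − y_svg.

Shape 1 is a rectangle drawn with `<polygon>`. Its stroke #ff0000 means cut at S840, F1120. After flipping Y the toolpath is (51.355,142.935) → (108.514,142.935) → (108.514,54.880) → (51.355,54.880) → (51.355,142.935), returning to the start.

Shape 2 is a regular polygon drawn with `<polygon>`. Its stroke #ff0000 means cut at S840, F1120. After flipping Y the toolpath is (135.028,84.135) → (147.337,70.669) → (138.335,54.802) → (120.462,58.460) → (118.418,76.589) → (135.028,84.135), returning to the start.

Shape 3 is a cubic bezier drawn with `<path>`. Its stroke #ff8800 means engrave at S151, F4295. After flipping Y the toolpath is (136.650,169.549) → (125.966,151.427) → (128.260,135.796) → (132.990,127.743) → (129.611,132.355).

Shape 4 is a quadratic bezier drawn with `<path>`. Its stroke #ff8800 means engrave at S151, F4295. After flipping Y the toolpath is (117.523,127.542) → (100.381,130.580) → (87.993,126.929) → (80.361,116.590) → (77.484,99.563).

Shape 5 is a cubic bezier drawn with `<path>`. Its stroke #ff8800 means engrave at S151, F4295. After flipping Y the toolpath is (15.760,36.386) → (15.560,50.069) → (36.647,98.541) → (65.317,145.860) → (87.865,156.083).

G21
G90
G0 X51.355 Y142.935
M4 S840
G01 X108.514 Y142.935 F1120
G01 X108.514 Y54.880
G01 X51.355 Y54.880
G01 X51.355 Y142.935
G0 X135.028 Y84.135
M4 S840
G01 X147.337 Y70.669 F1120
G01 X138.335 Y54.802
G01 X120.462 Y58.460
G01 X118.418 Y76.589
G01 X135.028 Y84.135
G0 X136.650 Y169.549
M4 S151
G01 X125.966 Y151.427 F4295
G01 X128.260 Y135.796
G01 X132.990 Y127.743
G01 X129.611 Y132.355
G0 X117.523 Y127.542
M4 S151
G01 X100.381 Y130.580 F4295
G01 X87.993 Y126.929
G01 X80.361 Y116.590
G01 X77.484 Y99.563
G0 X15.760 Y36.386
M4 S151
G01 X15.560 Y50.069 F4295
G01 X36.647 Y98.541
G01 X65.317 Y145.860
G01 X87.865 Y156.083
M5
G0 X0.000 Y0.000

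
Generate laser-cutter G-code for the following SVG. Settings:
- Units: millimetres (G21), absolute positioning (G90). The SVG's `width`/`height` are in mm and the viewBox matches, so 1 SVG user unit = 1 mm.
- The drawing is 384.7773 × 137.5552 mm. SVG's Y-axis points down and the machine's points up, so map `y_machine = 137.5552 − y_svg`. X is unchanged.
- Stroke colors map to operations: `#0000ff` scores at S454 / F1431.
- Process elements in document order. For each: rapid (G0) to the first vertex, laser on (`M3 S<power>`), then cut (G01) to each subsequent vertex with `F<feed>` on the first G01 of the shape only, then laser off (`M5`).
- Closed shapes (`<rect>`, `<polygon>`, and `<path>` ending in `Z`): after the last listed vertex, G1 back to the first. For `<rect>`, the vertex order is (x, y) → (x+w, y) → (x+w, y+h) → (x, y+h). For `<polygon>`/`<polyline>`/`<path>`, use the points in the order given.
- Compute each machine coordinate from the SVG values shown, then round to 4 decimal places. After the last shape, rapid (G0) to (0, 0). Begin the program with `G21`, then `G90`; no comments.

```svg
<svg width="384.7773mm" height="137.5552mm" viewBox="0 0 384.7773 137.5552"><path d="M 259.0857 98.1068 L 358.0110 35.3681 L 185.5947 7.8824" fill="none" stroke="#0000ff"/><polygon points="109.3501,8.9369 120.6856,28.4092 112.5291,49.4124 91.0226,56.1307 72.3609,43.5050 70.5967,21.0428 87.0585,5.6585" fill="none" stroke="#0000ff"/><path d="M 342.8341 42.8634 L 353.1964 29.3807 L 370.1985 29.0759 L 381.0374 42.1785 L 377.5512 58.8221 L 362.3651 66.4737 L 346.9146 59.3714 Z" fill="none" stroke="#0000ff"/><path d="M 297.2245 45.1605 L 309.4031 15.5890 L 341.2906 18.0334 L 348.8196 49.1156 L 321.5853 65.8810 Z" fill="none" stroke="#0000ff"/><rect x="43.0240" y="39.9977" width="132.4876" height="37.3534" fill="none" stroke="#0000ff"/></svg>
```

G21
G90
G0 X259.0857 Y39.4484
M3 S454
G01 X358.0110 Y102.1871 F1431
G01 X185.5947 Y129.6728
M5
G0 X109.3501 Y128.6183
M3 S454
G01 X120.6856 Y109.1460 F1431
G01 X112.5291 Y88.1428
G01 X91.0226 Y81.4245
G01 X72.3609 Y94.0502
G01 X70.5967 Y116.5124
G01 X87.0585 Y131.8967
G01 X109.3501 Y128.6183
M5
G0 X342.8341 Y94.6918
M3 S454
G01 X353.1964 Y108.1745 F1431
G01 X370.1985 Y108.4793
G01 X381.0374 Y95.3767
G01 X377.5512 Y78.7331
G01 X362.3651 Y71.0815
G01 X346.9146 Y78.1838
G01 X342.8341 Y94.6918
M5
G0 X297.2245 Y92.3947
M3 S454
G01 X309.4031 Y121.9662 F1431
G01 X341.2906 Y119.5218
G01 X348.8196 Y88.4396
G01 X321.5853 Y71.6742
G01 X297.2245 Y92.3947
M5
G0 X43.0240 Y97.5575
M3 S454
G01 X175.5116 Y97.5575 F1431
G01 X175.5116 Y60.2041
G01 X43.0240 Y60.2041
G01 X43.0240 Y97.5575
M5
G0 X0.0000 Y0.0000

1 u = 1 mm; y_m = 137.5552 − y.

[1] `<path>` open polyline, #0000ff→score S454 F1431: (259.0857,39.4484) → (358.0110,102.1871) → (185.5947,129.6728)

[2] `<polygon>` regular polygon, #0000ff→score S454 F1431: (109.3501,128.6183) → (120.6856,109.1460) → (112.5291,88.1428) → (91.0226,81.4245) → (72.3609,94.0502) → (70.5967,116.5124) → (87.0585,131.8967) → (109.3501,128.6183) (closed)

[3] `<path>` regular polygon, #0000ff→score S454 F1431: (342.8341,94.6918) → (353.1964,108.1745) → (370.1985,108.4793) → (381.0374,95.3767) → (377.5512,78.7331) → (362.3651,71.0815) → (346.9146,78.1838) → (342.8341,94.6918) (closed)

[4] `<path>` regular polygon, #0000ff→score S454 F1431: (297.2245,92.3947) → (309.4031,121.9662) → (341.2906,119.5218) → (348.8196,88.4396) → (321.5853,71.6742) → (297.2245,92.3947) (closed)

[5] `<rect>` rectangle, #0000ff→score S454 F1431: (43.0240,97.5575) → (175.5116,97.5575) → (175.5116,60.2041) → (43.0240,60.2041) → (43.0240,97.5575) (closed)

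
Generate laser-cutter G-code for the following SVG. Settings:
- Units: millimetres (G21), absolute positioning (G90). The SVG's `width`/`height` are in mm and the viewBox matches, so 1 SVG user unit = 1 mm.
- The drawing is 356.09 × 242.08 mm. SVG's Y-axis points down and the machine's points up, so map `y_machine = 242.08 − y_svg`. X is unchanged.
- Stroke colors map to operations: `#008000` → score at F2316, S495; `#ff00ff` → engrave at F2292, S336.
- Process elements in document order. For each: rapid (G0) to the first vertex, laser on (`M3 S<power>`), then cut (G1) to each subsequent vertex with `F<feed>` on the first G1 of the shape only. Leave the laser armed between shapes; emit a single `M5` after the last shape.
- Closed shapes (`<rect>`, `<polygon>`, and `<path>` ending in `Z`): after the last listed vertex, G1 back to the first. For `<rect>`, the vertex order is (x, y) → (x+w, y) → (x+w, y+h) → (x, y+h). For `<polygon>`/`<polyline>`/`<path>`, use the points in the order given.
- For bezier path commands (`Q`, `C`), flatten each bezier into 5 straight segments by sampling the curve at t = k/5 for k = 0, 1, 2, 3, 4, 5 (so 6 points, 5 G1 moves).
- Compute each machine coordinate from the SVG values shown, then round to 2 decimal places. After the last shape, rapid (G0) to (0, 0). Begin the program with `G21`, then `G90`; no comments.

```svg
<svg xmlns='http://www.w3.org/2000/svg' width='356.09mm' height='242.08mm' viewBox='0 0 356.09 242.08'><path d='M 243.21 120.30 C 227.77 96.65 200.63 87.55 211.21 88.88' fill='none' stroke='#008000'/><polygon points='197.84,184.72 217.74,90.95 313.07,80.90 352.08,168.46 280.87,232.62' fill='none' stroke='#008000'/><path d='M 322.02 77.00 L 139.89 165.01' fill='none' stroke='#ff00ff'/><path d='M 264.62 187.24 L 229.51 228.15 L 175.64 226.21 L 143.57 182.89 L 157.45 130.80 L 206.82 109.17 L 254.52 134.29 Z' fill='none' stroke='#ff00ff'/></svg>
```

Since the viewBox matches the mm dimensions, user units are millimetres directly. The only transform is the Y-flip y_m = 242.08 − y_svg.

Shape 1 is a cubic bezier drawn with `<path>`. Its stroke #008000 means score at S495, F2316. After flipping Y the toolpath is (243.21,121.78) → (232.94,134.26) → (222.23,143.44) → (213.46,149.53) → (208.99,152.71) → (211.21,153.20).

Shape 2 is a regular polygon drawn with `<polygon>`. Its stroke #008000 means score at S495, F2316. After flipping Y the toolpath is (197.84,57.36) → (217.74,151.13) → (313.07,161.18) → (352.08,73.62) → (280.87,9.46) → (197.84,57.36), returning to the start.

Shape 3 is a line segment drawn with `<path>`. Its stroke #ff00ff means engrave at S336, F2292. After flipping Y the toolpath is (322.02,165.08) → (139.89,77.07).

Shape 4 is a regular polygon drawn with `<path>`. Its stroke #ff00ff means engrave at S336, F2292. After flipping Y the toolpath is (264.62,54.84) → (229.51,13.93) → (175.64,15.87) → (143.57,59.19) → (157.45,111.28) → (206.82,132.91) → (254.52,107.79) → (264.62,54.84), returning to the start.

G21
G90
G0 X243.21 Y121.78
M3 S495
G1 X232.94 Y134.26 F2316
G1 X222.23 Y143.44
G1 X213.46 Y149.53
G1 X208.99 Y152.71
G1 X211.21 Y153.20
G0 X197.84 Y57.36
M3 S495
G1 X217.74 Y151.13 F2316
G1 X313.07 Y161.18
G1 X352.08 Y73.62
G1 X280.87 Y9.46
G1 X197.84 Y57.36
G0 X322.02 Y165.08
M3 S336
G1 X139.89 Y77.07 F2292
G0 X264.62 Y54.84
M3 S336
G1 X229.51 Y13.93 F2292
G1 X175.64 Y15.87
G1 X143.57 Y59.19
G1 X157.45 Y111.28
G1 X206.82 Y132.91
G1 X254.52 Y107.79
G1 X264.62 Y54.84
M5
G0 X0.00 Y0.00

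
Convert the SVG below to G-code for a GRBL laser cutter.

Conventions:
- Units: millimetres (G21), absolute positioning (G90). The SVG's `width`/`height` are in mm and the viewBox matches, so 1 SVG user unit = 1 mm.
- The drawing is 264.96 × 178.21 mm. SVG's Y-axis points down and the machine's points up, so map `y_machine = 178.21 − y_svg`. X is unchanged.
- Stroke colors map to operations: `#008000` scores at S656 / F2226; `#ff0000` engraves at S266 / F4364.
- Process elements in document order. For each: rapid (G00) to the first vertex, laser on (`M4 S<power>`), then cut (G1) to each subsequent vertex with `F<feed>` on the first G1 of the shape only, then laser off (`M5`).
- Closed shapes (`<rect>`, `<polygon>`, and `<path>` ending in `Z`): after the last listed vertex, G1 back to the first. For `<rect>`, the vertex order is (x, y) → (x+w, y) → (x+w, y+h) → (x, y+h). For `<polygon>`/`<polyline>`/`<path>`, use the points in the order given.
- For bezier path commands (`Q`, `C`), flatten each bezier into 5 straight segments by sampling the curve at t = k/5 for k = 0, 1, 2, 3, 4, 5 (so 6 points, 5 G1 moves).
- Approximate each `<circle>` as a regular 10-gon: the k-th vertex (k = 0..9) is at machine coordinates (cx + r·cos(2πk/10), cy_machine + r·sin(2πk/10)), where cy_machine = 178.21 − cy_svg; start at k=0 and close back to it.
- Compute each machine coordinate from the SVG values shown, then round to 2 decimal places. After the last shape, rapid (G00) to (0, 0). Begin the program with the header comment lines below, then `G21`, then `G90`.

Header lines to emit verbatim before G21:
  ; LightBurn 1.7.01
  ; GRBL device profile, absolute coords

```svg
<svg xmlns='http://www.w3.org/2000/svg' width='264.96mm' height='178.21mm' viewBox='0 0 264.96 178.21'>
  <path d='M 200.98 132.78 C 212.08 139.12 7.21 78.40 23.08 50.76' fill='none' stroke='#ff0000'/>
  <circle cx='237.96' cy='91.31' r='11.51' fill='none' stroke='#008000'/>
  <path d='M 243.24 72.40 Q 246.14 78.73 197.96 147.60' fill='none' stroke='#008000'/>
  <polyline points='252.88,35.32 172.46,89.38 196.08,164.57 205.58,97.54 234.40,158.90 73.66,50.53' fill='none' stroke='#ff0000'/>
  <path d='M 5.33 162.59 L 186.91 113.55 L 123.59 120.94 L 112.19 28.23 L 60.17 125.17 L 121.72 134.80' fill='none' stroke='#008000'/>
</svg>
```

; LightBurn 1.7.01
; GRBL device profile, absolute coords
G21
G90
G00 X200.98 Y45.43
M4 S266
G1 X185.22 Y48.87 F4364
G1 X138.58 Y63.60
G1 X82.04 Y84.81
G1 X36.55 Y107.70
G1 X23.08 Y127.45
M5
G00 X249.47 Y86.90
M4 S656
G1 X247.27 Y93.67 F2226
G1 X241.52 Y97.85
G1 X234.40 Y97.85
G1 X228.65 Y93.67
G1 X226.45 Y86.90
G1 X228.65 Y80.13
G1 X234.40 Y75.95
G1 X241.52 Y75.95
G1 X247.27 Y80.13
G1 X249.47 Y86.90
M5
G00 X243.24 Y105.81
M4 S656
G1 X242.36 Y100.78 F2226
G1 X237.39 Y90.74
G1 X228.33 Y75.70
G1 X215.19 Y55.66
G1 X197.96 Y30.61
M5
G00 X252.88 Y142.89
M4 S266
G1 X172.46 Y88.83 F4364
G1 X196.08 Y13.64
G1 X205.58 Y80.67
G1 X234.40 Y19.31
G1 X73.66 Y127.68
M5
G00 X5.33 Y15.62
M4 S656
G1 X186.91 Y64.66 F2226
G1 X123.59 Y57.27
G1 X112.19 Y149.98
G1 X60.17 Y53.04
G1 X121.72 Y43.41
M5
G00 X0.00 Y0.00

1 u = 1 mm; y_m = 178.21 − y.

[1] `<path>` cubic bezier, #ff0000→engrave S266 F4364: (200.98,45.43) → (185.22,48.87) → (138.58,63.60) → (82.04,84.81) → (36.55,107.70) → (23.08,127.45)

[2] `<circle>` circle, #008000→score S656 F2226: (249.47,86.90) → (247.27,93.67) → (241.52,97.85) → (234.40,97.85) → (228.65,93.67) → (226.45,86.90) → (228.65,80.13) → (234.40,75.95) → (241.52,75.95) → (247.27,80.13) → (249.47,86.90) (closed)

[3] `<path>` quadratic bezier, #008000→score S656 F2226: (243.24,105.81) → (242.36,100.78) → (237.39,90.74) → (228.33,75.70) → (215.19,55.66) → (197.96,30.61)

[4] `<polyline>` open polyline, #ff0000→engrave S266 F4364: (252.88,142.89) → (172.46,88.83) → (196.08,13.64) → (205.58,80.67) → (234.40,19.31) → (73.66,127.68)

[5] `<path>` open polyline, #008000→score S656 F2226: (5.33,15.62) → (186.91,64.66) → (123.59,57.27) → (112.19,149.98) → (60.17,53.04) → (121.72,43.41)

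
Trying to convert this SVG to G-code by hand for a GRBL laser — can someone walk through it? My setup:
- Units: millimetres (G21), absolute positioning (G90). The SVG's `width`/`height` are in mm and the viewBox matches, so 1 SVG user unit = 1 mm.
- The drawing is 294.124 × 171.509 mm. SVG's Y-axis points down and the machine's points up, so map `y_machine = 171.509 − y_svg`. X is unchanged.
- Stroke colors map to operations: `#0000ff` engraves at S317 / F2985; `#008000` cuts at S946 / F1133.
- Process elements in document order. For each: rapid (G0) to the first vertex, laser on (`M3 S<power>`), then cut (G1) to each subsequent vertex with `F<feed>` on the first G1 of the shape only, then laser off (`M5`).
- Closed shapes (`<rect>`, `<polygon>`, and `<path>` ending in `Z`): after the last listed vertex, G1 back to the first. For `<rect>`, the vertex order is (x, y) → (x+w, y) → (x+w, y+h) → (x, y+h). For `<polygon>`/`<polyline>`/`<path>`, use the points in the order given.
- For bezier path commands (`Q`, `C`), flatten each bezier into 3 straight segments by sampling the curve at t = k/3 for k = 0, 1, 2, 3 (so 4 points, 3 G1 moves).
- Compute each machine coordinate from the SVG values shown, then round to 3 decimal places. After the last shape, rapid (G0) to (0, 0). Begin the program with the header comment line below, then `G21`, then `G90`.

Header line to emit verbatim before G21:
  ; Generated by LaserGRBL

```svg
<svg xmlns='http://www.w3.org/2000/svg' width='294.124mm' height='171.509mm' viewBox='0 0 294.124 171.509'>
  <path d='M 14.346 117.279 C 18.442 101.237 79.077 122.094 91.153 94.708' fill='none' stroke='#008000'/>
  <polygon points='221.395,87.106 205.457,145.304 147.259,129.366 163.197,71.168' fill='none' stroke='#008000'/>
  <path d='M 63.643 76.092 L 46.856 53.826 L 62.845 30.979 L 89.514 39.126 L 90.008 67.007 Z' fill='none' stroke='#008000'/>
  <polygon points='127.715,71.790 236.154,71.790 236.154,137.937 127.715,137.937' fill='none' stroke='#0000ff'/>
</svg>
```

viewBox `0 0 294.124 171.509` with mm width/height → 1 unit = 1 mm. Flip: y_m = 171.509 − y_svg.

**Shape 1** — `<path>` cubic bezier, stroke `#008000` → cut (S946, F1133). Control points (SVG): P0=(14.346,117.279), P1=(18.442,101.237), P2=(79.077,122.094), P3=(91.153,94.708); sampled at t=k/3. Machine vertices: (14.346,54.230) → (33.396,61.126) → (66.783,62.343) → (91.153,76.801). Open path.

**Shape 2** — `<polygon>` regular polygon, stroke `#008000` → cut (S946, F1133). Machine vertices: (221.395,84.403) → (205.457,26.205) → (147.259,42.143) → (163.197,100.341) → (221.395,84.403). Closed: final G1 returns to the first vertex.

**Shape 3** — `<path>` regular polygon, stroke `#008000` → cut (S946, F1133). Machine vertices: (63.643,95.417) → (46.856,117.683) → (62.845,140.530) → (89.514,132.383) → (90.008,104.502) → (63.643,95.417). Closed: final G1 returns to the first vertex.

**Shape 4** — `<polygon>` rectangle, stroke `#0000ff` → engrave (S317, F2985). Machine vertices: (127.715,99.719) → (236.154,99.719) → (236.154,33.572) → (127.715,33.572) → (127.715,99.719). Closed: final G1 returns to the first vertex.

; Generated by LaserGRBL
G21
G90
G0 X14.346 Y54.230
M3 S946
G1 X33.396 Y61.126 F1133
G1 X66.783 Y62.343
G1 X91.153 Y76.801
M5
G0 X221.395 Y84.403
M3 S946
G1 X205.457 Y26.205 F1133
G1 X147.259 Y42.143
G1 X163.197 Y100.341
G1 X221.395 Y84.403
M5
G0 X63.643 Y95.417
M3 S946
G1 X46.856 Y117.683 F1133
G1 X62.845 Y140.530
G1 X89.514 Y132.383
G1 X90.008 Y104.502
G1 X63.643 Y95.417
M5
G0 X127.715 Y99.719
M3 S317
G1 X236.154 Y99.719 F2985
G1 X236.154 Y33.572
G1 X127.715 Y33.572
G1 X127.715 Y99.719
M5
G0 X0.000 Y0.000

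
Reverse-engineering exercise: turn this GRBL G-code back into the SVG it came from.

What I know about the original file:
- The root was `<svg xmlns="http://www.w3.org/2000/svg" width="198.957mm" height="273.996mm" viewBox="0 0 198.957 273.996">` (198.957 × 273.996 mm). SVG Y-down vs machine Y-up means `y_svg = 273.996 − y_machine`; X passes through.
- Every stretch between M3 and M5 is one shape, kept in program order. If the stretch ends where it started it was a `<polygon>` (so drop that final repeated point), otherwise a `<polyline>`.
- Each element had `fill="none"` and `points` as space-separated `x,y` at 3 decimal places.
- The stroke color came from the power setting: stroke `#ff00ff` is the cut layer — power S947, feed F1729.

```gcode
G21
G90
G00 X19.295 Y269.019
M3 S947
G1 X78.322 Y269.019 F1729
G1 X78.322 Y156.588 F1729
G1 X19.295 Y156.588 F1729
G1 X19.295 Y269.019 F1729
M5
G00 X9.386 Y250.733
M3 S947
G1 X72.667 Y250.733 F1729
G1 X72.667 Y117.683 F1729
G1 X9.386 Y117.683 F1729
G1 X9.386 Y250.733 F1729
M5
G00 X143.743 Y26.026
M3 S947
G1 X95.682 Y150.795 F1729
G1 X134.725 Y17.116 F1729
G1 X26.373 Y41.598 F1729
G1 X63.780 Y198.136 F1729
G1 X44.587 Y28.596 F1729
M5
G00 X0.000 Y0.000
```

Machine Y-up, SVG Y-down with viewBox height 273.996, so y_svg = 273.996 − y_machine; X carries over. Every run uses S947, so all elements get stroke `#ff00ff` (cut).

Run 1: The run returns to its start, so emit a `<polygon>` with points (Y-flipped): 19.295,4.977 78.322,4.977 78.322,117.408 19.295,117.408.

Run 2: The run returns to its start, so emit a `<polygon>` with points (Y-flipped): 9.386,23.263 72.667,23.263 72.667,156.313 9.386,156.313.

Run 3: The run is open, so emit a `<polyline>` with points (Y-flipped): 143.743,247.970 95.682,123.201 134.725,256.880 26.373,232.398 63.780,75.860 44.587,245.400.

<svg xmlns="http://www.w3.org/2000/svg" width="198.957mm" height="273.996mm" viewBox="0 0 198.957 273.996">
  <polygon points="19.295,4.977 78.322,4.977 78.322,117.408 19.295,117.408" fill="none" stroke="#ff00ff"/>
  <polygon points="9.386,23.263 72.667,23.263 72.667,156.313 9.386,156.313" fill="none" stroke="#ff00ff"/>
  <polyline points="143.743,247.970 95.682,123.201 134.725,256.880 26.373,232.398 63.780,75.860 44.587,245.400" fill="none" stroke="#ff00ff"/>
</svg>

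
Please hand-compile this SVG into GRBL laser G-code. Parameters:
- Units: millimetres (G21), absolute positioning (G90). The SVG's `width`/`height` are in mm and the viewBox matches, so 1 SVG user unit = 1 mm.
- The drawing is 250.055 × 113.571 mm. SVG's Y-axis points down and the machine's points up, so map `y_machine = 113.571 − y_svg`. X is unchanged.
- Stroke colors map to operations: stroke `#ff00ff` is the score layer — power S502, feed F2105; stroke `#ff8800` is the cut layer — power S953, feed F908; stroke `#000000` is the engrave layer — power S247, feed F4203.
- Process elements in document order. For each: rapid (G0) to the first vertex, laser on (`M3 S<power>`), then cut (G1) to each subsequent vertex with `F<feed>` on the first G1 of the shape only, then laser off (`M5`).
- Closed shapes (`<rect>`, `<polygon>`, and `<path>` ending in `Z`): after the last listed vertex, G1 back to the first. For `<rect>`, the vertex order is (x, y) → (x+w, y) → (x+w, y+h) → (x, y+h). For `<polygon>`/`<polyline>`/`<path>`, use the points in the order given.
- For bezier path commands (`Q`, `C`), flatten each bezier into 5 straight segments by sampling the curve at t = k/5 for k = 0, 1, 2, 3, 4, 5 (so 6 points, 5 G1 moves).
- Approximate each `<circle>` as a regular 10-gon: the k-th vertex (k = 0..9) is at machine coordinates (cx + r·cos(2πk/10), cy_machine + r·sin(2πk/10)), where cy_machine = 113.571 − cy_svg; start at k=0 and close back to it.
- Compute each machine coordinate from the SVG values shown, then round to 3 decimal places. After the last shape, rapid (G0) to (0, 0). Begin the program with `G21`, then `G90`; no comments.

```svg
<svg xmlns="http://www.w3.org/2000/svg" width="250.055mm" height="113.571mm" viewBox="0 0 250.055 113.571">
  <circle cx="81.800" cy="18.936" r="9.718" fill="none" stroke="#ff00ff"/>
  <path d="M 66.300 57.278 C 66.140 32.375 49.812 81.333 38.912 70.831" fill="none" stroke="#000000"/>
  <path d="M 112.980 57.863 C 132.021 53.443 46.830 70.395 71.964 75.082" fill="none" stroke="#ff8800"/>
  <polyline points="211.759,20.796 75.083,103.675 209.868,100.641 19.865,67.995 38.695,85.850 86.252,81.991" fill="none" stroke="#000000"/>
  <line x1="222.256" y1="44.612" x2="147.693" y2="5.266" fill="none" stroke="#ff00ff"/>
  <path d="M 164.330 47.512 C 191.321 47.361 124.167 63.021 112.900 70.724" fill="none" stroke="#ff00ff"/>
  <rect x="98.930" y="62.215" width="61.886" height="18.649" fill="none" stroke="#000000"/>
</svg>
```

G21
G90
G0 X91.518 Y94.635
M3 S502
G1 X89.662 Y100.347 F2105
G1 X84.803 Y103.877
G1 X78.797 Y103.877
G1 X73.938 Y100.347
G1 X72.082 Y94.635
G1 X73.938 Y88.923
G1 X78.797 Y85.393
G1 X84.803 Y85.393
G1 X89.662 Y88.923
G1 X91.518 Y94.635
M5
G0 X66.300 Y56.293
M3 S247
G1 X64.437 Y63.438 F4203
G1 X59.730 Y59.256
G1 X53.215 Y50.146
G1 X45.931 Y42.507
G1 X38.912 Y42.740
M5
G0 X112.980 Y55.708
M3 S953
G1 X113.613 Y56.064 F908
G1 X99.529 Y52.906
G1 X81.028 Y47.848
G1 X68.406 Y42.504
G1 X71.964 Y38.489
M5
G0 X211.759 Y92.775
M3 S247
G1 X75.083 Y9.896 F4203
G1 X209.868 Y12.930
G1 X19.865 Y45.576
G1 X38.695 Y27.721
G1 X86.252 Y31.580
M5
G0 X222.256 Y68.959
M3 S502
G1 X147.693 Y108.305 F2105
M5
G0 X164.330 Y66.059
M3 S502
G1 X170.427 Y64.442 F2105
G1 X161.132 Y60.172
G1 X143.644 Y54.389
G1 X125.166 Y48.233
G1 X112.900 Y42.847
M5
G0 X98.930 Y51.356
M3 S247
G1 X160.816 Y51.356 F4203
G1 X160.816 Y32.707
G1 X98.930 Y32.707
G1 X98.930 Y51.356
M5
G0 X0.000 Y0.000

viewBox `0 0 250.055 113.571` with mm width/height → 1 unit = 1 mm. Flip: y_m = 113.571 − y_svg.

**Shape 1** — `<circle>` circle, stroke `#ff00ff` → score (S502, F2105). Machine vertices: (91.518,94.635) → (89.662,100.347) → (84.803,103.877) → (78.797,103.877) → (73.938,100.347) → (72.082,94.635) → (73.938,88.923) → (78.797,85.393) → (84.803,85.393) → (89.662,88.923) → (91.518,94.635). Closed: final G1 returns to the first vertex.

**Shape 2** — `<path>` cubic bezier, stroke `#000000` → engrave (S247, F4203). Control points (SVG): P0=(66.300,57.278), P1=(66.140,32.375), P2=(49.812,81.333), P3=(38.912,70.831); sampled at t=k/5. Machine vertices: (66.300,56.293) → (64.437,63.438) → (59.730,59.256) → (53.215,50.146) → (45.931,42.507) → (38.912,42.740). Open path.

**Shape 3** — `<path>` cubic bezier, stroke `#ff8800` → cut (S953, F908). Control points (SVG): P0=(112.980,57.863), P1=(132.021,53.443), P2=(46.830,70.395), P3=(71.964,75.082); sampled at t=k/5. Machine vertices: (112.980,55.708) → (113.613,56.064) → (99.529,52.906) → (81.028,47.848) → (68.406,42.504) → (71.964,38.489). Open path.

**Shape 4** — `<polyline>` open polyline, stroke `#000000` → engrave (S247, F4203). Machine vertices: (211.759,92.775) → (75.083,9.896) → (209.868,12.930) → (19.865,45.576) → (38.695,27.721) → (86.252,31.580). Open path.

**Shape 5** — `<line>` line segment, stroke `#ff00ff` → score (S502, F2105). Machine vertices: (222.256,68.959) → (147.693,108.305). Open path.

**Shape 6** — `<path>` cubic bezier, stroke `#ff00ff` → score (S502, F2105). Control points (SVG): P0=(164.330,47.512), P1=(191.321,47.361), P2=(124.167,63.021), P3=(112.900,70.724); sampled at t=k/5. Machine vertices: (164.330,66.059) → (170.427,64.442) → (161.132,60.172) → (143.644,54.389) → (125.166,48.233) → (112.900,42.847). Open path.

**Shape 7** — `<rect>` rectangle, stroke `#000000` → engrave (S247, F4203). Machine vertices: (98.930,51.356) → (160.816,51.356) → (160.816,32.707) → (98.930,32.707) → (98.930,51.356). Closed: final G1 returns to the first vertex.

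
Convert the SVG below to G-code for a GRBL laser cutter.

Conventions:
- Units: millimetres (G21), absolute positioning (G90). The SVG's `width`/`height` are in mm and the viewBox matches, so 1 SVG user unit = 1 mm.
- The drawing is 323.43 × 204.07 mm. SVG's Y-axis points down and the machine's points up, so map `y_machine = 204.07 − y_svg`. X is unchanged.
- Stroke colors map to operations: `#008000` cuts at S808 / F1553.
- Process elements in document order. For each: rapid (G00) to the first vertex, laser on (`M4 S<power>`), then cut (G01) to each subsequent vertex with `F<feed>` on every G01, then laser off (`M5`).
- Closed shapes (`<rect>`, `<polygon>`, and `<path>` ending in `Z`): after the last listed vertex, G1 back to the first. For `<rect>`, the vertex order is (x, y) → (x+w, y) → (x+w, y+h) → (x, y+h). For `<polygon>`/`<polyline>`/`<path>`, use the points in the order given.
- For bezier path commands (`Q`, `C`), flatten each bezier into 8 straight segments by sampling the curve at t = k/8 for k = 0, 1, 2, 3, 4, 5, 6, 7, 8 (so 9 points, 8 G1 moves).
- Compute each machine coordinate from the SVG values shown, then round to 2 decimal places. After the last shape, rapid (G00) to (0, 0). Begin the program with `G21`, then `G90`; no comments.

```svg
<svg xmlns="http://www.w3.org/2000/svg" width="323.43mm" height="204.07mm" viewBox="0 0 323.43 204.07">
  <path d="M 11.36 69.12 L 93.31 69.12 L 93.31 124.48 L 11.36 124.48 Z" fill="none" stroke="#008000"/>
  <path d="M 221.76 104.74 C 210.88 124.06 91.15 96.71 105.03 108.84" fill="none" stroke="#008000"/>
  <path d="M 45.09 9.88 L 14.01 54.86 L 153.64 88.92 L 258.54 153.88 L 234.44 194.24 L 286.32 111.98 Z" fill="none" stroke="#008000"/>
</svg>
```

G21
G90
G00 X11.36 Y134.95
M4 S808
G01 X93.31 Y134.95 F1553
G01 X93.31 Y79.59 F1553
G01 X11.36 Y79.59 F1553
G01 X11.36 Y134.95 F1553
M5
G00 X221.76 Y99.33
M4 S808
G01 X213.05 Y94.10 F1553
G01 X196.98 Y92.24 F1553
G01 X176.38 Y92.74 F1553
G01 X154.11 Y94.58 F1553
G01 X133.00 Y96.76 F1553
G01 X115.88 Y98.27 F1553
G01 X105.61 Y98.10 F1553
G01 X105.03 Y95.23 F1553
M5
G00 X45.09 Y194.19
M4 S808
G01 X14.01 Y149.21 F1553
G01 X153.64 Y115.15 F1553
G01 X258.54 Y50.19 F1553
G01 X234.44 Y9.83 F1553
G01 X286.32 Y92.09 F1553
G01 X45.09 Y194.19 F1553
M5
G00 X0.00 Y0.00

viewBox `0 0 323.43 204.07` with mm width/height → 1 unit = 1 mm. Flip: y_m = 204.07 − y_svg.

**Shape 1** — `<path>` rectangle, stroke `#008000` → cut (S808, F1553). Machine vertices: (11.36,134.95) → (93.31,134.95) → (93.31,79.59) → (11.36,79.59) → (11.36,134.95). Closed: final G1 returns to the first vertex.

**Shape 2** — `<path>` cubic bezier, stroke `#008000` → cut (S808, F1553). Control points (SVG): P0=(221.76,104.74), P1=(210.88,124.06), P2=(91.15,96.71), P3=(105.03,108.84); sampled at t=k/8. Machine vertices: (221.76,99.33) → (213.05,94.10) → (196.98,92.24) → (176.38,92.74) → (154.11,94.58) → (133.00,96.76) → (115.88,98.27) → (105.61,98.10) → (105.03,95.23). Open path.

**Shape 3** — `<path>` closed polygon, stroke `#008000` → cut (S808, F1553). Machine vertices: (45.09,194.19) → (14.01,149.21) → (153.64,115.15) → (258.54,50.19) → (234.44,9.83) → (286.32,92.09) → (45.09,194.19). Closed: final G1 returns to the first vertex.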